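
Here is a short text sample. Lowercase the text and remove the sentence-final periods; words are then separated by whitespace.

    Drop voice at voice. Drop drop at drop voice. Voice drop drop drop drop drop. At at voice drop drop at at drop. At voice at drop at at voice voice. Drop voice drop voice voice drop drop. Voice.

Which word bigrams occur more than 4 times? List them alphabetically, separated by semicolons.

drop at; drop drop; drop voice; voice drop

Bigram counts meeting the condition (more than 4 times):
  drop at: 5
  drop drop: 7
  drop voice: 5
  voice drop: 6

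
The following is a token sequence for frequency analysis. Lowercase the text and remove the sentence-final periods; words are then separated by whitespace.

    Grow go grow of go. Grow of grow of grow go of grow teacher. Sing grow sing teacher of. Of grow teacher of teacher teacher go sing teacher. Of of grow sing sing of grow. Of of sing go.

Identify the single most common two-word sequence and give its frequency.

Bigram frequencies (highest first):
  of grow: 6
  grow of: 4
  teacher of: 3
  of of: 3
  grow go: 2
  go grow: 2
  … (15 more, each ≤ 2)

"of grow", 6 times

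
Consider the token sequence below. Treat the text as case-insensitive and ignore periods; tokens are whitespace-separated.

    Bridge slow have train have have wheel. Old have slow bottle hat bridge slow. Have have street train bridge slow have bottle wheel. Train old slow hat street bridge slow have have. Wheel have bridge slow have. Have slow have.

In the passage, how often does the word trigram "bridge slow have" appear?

5

Scanning the 38 overlapping trigram windows for "bridge slow have":
  position 1–3: bridge slow have
  position 13–15: bridge slow have
  position 19–21: bridge slow have
  position 29–31: bridge slow have
  position 35–37: bridge slow have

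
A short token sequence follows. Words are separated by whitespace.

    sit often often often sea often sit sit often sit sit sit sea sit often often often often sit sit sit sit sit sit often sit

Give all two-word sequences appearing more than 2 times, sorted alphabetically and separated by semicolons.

often often; often sit; sit often; sit sit

Bigram counts meeting the condition (more than 2 times):
  often often: 5
  often sit: 4
  sit often: 4
  sit sit: 8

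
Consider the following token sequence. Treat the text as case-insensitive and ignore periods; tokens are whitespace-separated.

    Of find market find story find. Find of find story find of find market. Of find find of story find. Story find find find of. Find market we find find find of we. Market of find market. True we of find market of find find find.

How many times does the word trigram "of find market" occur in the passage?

5

Scanning the 44 overlapping trigram windows for "of find market":
  position 1–3: of find market
  position 12–14: of find market
  position 25–27: of find market
  position 35–37: of find market
  position 40–42: of find market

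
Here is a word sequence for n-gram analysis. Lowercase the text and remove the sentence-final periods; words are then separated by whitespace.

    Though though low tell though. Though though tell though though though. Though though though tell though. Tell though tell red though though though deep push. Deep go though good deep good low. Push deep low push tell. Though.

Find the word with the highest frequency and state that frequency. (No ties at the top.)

Unigram frequencies (highest first):
  though: 18
  tell: 6
  deep: 4
  low: 3
  push: 3
  good: 2
  … (2 more, each ≤ 1)

"though", 18 times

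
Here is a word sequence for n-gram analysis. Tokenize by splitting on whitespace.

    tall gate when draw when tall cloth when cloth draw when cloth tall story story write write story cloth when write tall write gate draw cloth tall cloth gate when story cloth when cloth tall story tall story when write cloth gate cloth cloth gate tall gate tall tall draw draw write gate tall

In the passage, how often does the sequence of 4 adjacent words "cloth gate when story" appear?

Scanning the 51 overlapping 4-gram windows for "cloth gate when story":
  position 28–31: cloth gate when story

1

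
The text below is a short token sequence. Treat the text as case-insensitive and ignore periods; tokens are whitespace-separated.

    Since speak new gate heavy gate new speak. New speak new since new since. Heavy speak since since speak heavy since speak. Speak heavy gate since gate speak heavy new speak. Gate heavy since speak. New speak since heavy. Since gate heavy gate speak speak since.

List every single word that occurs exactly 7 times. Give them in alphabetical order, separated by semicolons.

Unigram counts meeting the condition (exactly 7 times):
  gate: 7
  new: 7

gate; new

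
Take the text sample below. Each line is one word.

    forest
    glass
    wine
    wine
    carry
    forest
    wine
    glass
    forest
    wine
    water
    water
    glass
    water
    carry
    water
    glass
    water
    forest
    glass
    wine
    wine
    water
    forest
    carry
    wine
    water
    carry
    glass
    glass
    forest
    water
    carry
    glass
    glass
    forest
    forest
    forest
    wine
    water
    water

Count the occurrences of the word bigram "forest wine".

3

Scanning the 40 overlapping bigram windows for "forest wine":
  position 6–7: forest wine
  position 9–10: forest wine
  position 38–39: forest wine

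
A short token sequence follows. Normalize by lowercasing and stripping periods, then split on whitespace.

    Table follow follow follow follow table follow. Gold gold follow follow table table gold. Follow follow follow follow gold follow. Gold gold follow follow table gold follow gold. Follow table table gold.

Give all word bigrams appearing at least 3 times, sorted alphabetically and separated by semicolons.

Bigram counts meeting the condition (at least 3 times):
  follow follow: 8
  follow gold: 4
  follow table: 4
  gold follow: 6
  table gold: 3

follow follow; follow gold; follow table; gold follow; table gold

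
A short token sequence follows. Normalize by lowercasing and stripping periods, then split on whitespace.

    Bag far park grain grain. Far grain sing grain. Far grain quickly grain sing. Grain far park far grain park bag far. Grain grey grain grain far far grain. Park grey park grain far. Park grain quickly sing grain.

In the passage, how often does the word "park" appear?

6

Scanning the 39 tokens for "park":
  position 3: park
  position 17: park
  position 20: park
  position 30: park
  position 32: park
  position 35: park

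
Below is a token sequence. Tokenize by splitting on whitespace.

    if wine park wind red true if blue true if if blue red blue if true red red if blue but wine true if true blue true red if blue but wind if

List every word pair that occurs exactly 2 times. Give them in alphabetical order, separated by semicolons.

blue but; blue true; if true; red if; true red

Bigram counts meeting the condition (exactly 2 times):
  blue but: 2
  blue true: 2
  if true: 2
  red if: 2
  true red: 2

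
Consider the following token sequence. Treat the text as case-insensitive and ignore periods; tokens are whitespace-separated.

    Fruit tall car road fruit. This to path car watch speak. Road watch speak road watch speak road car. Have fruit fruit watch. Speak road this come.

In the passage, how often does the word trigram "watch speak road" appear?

Scanning the 25 overlapping trigram windows for "watch speak road":
  position 10–12: watch speak road
  position 13–15: watch speak road
  position 16–18: watch speak road
  position 23–25: watch speak road

4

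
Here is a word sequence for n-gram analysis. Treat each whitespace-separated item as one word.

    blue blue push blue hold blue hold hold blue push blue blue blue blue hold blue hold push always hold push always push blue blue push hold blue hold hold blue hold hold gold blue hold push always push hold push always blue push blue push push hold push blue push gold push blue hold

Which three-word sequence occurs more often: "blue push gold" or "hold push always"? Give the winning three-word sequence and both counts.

"hold push always" (4 vs 1)

"blue push gold": 1 occurrence
"hold push always": 4 occurrences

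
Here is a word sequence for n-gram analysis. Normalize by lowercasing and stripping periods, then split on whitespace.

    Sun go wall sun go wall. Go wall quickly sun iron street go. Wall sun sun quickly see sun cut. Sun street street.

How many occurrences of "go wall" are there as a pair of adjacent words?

Scanning the 22 overlapping bigram windows for "go wall":
  position 2–3: go wall
  position 5–6: go wall
  position 7–8: go wall
  position 13–14: go wall

4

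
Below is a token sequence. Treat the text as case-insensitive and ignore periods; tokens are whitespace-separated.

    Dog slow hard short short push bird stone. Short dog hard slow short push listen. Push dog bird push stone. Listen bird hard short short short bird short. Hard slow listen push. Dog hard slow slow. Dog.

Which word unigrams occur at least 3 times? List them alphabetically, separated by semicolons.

Unigram counts meeting the condition (at least 3 times):
  bird: 4
  dog: 5
  hard: 5
  listen: 3
  push: 5
  short: 8
  slow: 5

bird; dog; hard; listen; push; short; slow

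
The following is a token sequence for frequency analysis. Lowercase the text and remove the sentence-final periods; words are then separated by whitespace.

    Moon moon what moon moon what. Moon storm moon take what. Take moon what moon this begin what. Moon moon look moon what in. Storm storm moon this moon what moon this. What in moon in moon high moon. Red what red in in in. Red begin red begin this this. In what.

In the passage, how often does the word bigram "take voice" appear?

0

Scanning the 52 overlapping bigram windows for "take voice":
  (none found)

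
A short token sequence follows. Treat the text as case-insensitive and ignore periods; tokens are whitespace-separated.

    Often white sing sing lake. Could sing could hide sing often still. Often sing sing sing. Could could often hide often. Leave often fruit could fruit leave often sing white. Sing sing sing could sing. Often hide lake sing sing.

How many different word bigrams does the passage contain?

40 tokens → 39 bigram windows in total.
Repeated bigrams (each contributes count−1 duplicates):
  sing sing: 6
  sing could: 3
  could sing: 2
  leave often: 2
  often hide: 2
  often sing: 2
  sing often: 2
  white sing: 2
13 duplicate windows → 39 − 13 = 26 distinct.

26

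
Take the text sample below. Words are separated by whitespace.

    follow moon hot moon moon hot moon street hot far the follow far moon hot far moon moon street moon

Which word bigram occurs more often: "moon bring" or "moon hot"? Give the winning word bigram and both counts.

"moon bring": 0 occurrences
"moon hot": 3 occurrences

"moon hot" (3 vs 0)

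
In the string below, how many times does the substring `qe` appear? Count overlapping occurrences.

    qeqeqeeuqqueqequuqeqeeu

Sliding a length-2 window over the 23 characters (22 positions):
  position 1–2: qe
  position 3–4: qe
  position 5–6: qe
  position 13–14: qe
  position 18–19: qe
  position 20–21: qe

6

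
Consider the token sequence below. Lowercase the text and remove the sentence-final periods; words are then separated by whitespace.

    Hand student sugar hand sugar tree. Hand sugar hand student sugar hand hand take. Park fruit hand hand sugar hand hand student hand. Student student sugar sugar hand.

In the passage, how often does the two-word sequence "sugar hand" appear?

5

Scanning the 27 overlapping bigram windows for "sugar hand":
  position 3–4: sugar hand
  position 8–9: sugar hand
  position 11–12: sugar hand
  position 19–20: sugar hand
  position 27–28: sugar hand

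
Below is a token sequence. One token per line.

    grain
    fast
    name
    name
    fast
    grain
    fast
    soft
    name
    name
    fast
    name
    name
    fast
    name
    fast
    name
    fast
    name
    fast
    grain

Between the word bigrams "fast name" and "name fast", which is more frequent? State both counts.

"fast name": 5 occurrences
"name fast": 6 occurrences

"name fast" (6 vs 5)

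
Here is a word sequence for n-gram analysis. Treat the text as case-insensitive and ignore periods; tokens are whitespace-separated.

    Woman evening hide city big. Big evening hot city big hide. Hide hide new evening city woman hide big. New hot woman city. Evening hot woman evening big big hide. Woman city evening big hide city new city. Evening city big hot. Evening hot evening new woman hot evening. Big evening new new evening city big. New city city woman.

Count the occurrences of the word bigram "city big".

4

Scanning the 59 overlapping bigram windows for "city big":
  position 4–5: city big
  position 9–10: city big
  position 40–41: city big
  position 55–56: city big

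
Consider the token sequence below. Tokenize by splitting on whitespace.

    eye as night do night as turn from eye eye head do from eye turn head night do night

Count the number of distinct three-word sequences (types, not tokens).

16

19 tokens → 17 trigram windows in total.
Repeated trigrams (each contributes count−1 duplicates):
  night do night: 2
1 duplicate windows → 17 − 1 = 16 distinct.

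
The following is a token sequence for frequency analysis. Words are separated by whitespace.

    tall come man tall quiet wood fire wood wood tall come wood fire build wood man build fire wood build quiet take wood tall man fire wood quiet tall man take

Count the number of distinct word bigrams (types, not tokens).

24

31 tokens → 30 bigram windows in total.
Repeated bigrams (each contributes count−1 duplicates):
  fire wood: 3
  tall come: 2
  tall man: 2
  wood fire: 2
  wood tall: 2
6 duplicate windows → 30 − 6 = 24 distinct.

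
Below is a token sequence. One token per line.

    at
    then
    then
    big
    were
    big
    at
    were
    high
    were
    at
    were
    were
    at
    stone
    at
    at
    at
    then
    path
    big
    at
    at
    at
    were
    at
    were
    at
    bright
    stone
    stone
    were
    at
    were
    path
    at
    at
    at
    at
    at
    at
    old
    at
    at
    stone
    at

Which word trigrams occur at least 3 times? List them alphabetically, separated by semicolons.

Trigram counts meeting the condition (at least 3 times):
  at at at: 6
  were at were: 3

at at at; were at were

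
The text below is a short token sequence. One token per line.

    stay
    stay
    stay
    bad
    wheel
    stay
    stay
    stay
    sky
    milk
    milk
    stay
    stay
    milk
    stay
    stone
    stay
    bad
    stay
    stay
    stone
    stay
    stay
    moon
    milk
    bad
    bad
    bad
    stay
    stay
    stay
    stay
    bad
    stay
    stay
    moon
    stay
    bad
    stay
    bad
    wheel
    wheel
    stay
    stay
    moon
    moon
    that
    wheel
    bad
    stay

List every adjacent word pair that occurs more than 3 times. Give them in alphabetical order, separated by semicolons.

bad stay; stay bad; stay stay

Bigram counts meeting the condition (more than 3 times):
  bad stay: 5
  stay bad: 5
  stay stay: 12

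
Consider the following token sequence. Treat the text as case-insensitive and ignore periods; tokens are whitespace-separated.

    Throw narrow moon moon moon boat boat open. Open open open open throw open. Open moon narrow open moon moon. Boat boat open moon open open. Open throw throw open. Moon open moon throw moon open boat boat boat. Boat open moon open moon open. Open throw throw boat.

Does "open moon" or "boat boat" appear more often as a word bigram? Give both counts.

"open moon" (7 vs 5)

"open moon": 7 occurrences
"boat boat": 5 occurrences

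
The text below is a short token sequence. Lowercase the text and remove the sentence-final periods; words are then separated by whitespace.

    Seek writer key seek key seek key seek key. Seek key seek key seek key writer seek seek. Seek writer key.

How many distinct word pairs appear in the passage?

7

21 tokens → 20 bigram windows in total.
Repeated bigrams (each contributes count−1 duplicates):
  key seek: 6
  seek key: 6
  seek seek: 2
  seek writer: 2
  writer key: 2
13 duplicate windows → 20 − 13 = 7 distinct.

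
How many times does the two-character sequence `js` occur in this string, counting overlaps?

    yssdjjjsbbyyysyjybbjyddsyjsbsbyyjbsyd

2

Sliding a length-2 window over the 37 characters (36 positions):
  position 7–8: js
  position 26–27: js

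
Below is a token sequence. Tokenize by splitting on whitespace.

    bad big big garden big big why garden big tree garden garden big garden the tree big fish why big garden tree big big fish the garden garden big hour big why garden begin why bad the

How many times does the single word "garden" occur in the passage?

9

Scanning the 37 tokens for "garden":
  position 4: garden
  position 8: garden
  position 11: garden
  position 12: garden
  position 14: garden
  position 21: garden
  position 27: garden
  position 28: garden
  position 33: garden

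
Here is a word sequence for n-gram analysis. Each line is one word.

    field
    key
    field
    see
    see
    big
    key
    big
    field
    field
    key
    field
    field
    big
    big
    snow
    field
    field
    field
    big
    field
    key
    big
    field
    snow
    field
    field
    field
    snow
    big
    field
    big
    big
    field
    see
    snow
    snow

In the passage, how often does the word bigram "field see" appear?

2

Scanning the 36 overlapping bigram windows for "field see":
  position 3–4: field see
  position 34–35: field see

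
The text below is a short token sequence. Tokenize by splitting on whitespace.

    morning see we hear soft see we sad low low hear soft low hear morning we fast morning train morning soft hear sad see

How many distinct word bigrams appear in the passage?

20

24 tokens → 23 bigram windows in total.
Repeated bigrams (each contributes count−1 duplicates):
  hear soft: 2
  low hear: 2
  see we: 2
3 duplicate windows → 23 − 3 = 20 distinct.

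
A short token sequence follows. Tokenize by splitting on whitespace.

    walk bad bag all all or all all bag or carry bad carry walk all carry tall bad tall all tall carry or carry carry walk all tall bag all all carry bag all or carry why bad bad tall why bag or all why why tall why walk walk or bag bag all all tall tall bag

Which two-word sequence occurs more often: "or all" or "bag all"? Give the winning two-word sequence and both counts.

"bag all" (4 vs 2)

"or all": 2 occurrences
"bag all": 4 occurrences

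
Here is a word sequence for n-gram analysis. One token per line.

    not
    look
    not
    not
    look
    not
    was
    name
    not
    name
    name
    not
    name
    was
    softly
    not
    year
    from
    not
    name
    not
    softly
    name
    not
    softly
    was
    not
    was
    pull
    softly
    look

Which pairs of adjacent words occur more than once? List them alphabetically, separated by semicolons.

Bigram counts meeting the condition (more than once):
  look not: 2
  name not: 4
  not look: 2
  not name: 3
  not softly: 2
  not was: 2

look not; name not; not look; not name; not softly; not was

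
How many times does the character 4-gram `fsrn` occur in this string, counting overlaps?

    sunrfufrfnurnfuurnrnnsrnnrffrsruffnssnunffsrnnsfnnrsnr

1

Sliding a length-4 window over the 54 characters (51 positions):
  position 42–45: fsrn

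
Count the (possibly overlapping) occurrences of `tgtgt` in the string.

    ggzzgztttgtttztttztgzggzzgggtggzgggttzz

Sliding a length-5 window over the 39 characters (35 positions):
  (no match at any position)

0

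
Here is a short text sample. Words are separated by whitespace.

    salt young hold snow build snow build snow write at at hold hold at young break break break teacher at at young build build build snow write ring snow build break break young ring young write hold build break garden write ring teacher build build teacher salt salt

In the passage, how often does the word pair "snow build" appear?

3

Scanning the 47 overlapping bigram windows for "snow build":
  position 4–5: snow build
  position 6–7: snow build
  position 29–30: snow build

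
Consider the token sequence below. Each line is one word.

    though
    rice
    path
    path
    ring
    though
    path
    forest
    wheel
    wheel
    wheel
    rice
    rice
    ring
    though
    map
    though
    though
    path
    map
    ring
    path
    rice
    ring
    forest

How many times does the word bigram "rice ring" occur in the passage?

2

Scanning the 24 overlapping bigram windows for "rice ring":
  position 13–14: rice ring
  position 23–24: rice ring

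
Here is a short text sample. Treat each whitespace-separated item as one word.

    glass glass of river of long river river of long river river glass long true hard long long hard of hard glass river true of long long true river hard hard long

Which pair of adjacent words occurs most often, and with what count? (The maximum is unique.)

"of long", 3 times

Bigram frequencies (highest first):
  of long: 3
  river of: 2
  long river: 2
  river river: 2
  long true: 2
  hard long: 2
  … (17 more, each ≤ 2)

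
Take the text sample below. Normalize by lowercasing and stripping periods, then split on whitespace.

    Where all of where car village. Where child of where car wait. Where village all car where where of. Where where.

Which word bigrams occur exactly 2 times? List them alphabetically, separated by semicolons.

where car; where where

Bigram counts meeting the condition (exactly 2 times):
  where car: 2
  where where: 2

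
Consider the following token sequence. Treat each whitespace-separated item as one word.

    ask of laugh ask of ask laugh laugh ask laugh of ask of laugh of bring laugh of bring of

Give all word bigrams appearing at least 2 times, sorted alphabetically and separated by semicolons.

Bigram counts meeting the condition (at least 2 times):
  ask laugh: 2
  ask of: 3
  laugh ask: 2
  laugh of: 3
  of ask: 2
  of bring: 2
  of laugh: 2

ask laugh; ask of; laugh ask; laugh of; of ask; of bring; of laugh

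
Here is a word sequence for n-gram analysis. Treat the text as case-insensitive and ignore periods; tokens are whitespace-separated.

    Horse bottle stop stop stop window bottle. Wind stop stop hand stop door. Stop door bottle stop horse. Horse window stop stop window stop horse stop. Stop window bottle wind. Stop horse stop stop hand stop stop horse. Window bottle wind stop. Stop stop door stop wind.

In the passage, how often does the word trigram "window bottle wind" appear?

3

Scanning the 45 overlapping trigram windows for "window bottle wind":
  position 6–8: window bottle wind
  position 28–30: window bottle wind
  position 39–41: window bottle wind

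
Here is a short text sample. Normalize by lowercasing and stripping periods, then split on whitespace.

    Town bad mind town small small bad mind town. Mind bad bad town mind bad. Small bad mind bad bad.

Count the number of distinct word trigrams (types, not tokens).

14

20 tokens → 18 trigram windows in total.
Repeated trigrams (each contributes count−1 duplicates):
  bad mind town: 2
  mind bad bad: 2
  small bad mind: 2
  town mind bad: 2
4 duplicate windows → 18 − 4 = 14 distinct.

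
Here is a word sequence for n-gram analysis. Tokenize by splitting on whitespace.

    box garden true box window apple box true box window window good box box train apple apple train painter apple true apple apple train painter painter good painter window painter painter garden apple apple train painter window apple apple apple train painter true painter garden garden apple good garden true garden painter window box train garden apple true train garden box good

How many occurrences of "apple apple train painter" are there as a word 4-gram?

Scanning the 59 overlapping 4-gram windows for "apple apple train painter":
  position 16–19: apple apple train painter
  position 22–25: apple apple train painter
  position 33–36: apple apple train painter
  position 39–42: apple apple train painter

4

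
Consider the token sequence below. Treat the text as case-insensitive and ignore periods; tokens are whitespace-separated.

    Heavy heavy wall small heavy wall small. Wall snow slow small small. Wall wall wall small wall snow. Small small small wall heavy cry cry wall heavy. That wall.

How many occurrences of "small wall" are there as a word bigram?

4

Scanning the 28 overlapping bigram windows for "small wall":
  position 7–8: small wall
  position 12–13: small wall
  position 16–17: small wall
  position 21–22: small wall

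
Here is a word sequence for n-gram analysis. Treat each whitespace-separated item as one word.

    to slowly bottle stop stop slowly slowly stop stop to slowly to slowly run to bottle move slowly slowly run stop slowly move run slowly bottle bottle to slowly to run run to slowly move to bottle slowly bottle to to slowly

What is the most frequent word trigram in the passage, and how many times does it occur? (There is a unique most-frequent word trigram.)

Trigram frequencies (highest first):
  to slowly to: 2
  to slowly bottle: 1
  slowly bottle stop: 1
  bottle stop stop: 1
  stop stop slowly: 1
  stop slowly slowly: 1
  … (33 more, each ≤ 1)

"to slowly to", 2 times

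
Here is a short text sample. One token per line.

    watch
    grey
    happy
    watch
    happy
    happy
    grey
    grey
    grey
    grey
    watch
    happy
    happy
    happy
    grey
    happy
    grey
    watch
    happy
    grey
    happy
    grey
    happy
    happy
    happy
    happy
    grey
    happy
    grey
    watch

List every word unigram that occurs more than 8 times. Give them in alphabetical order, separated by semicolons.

Unigram counts meeting the condition (more than 8 times):
  grey: 11
  happy: 14

grey; happy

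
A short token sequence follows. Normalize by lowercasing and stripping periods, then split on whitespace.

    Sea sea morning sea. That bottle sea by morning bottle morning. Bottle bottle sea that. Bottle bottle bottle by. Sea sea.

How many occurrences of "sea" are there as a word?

7

Scanning the 21 tokens for "sea":
  position 1: sea
  position 2: sea
  position 4: sea
  position 7: sea
  position 14: sea
  position 20: sea
  position 21: sea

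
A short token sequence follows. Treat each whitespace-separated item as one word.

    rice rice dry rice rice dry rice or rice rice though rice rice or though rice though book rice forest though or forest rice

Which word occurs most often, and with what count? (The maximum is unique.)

Unigram frequencies (highest first):
  rice: 12
  though: 4
  or: 3
  dry: 2
  forest: 2
  book: 1

"rice", 12 times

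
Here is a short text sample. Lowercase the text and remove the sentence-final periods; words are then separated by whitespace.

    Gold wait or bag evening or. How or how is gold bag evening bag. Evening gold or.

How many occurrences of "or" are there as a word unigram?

Scanning the 17 tokens for "or":
  position 3: or
  position 6: or
  position 8: or
  position 17: or

4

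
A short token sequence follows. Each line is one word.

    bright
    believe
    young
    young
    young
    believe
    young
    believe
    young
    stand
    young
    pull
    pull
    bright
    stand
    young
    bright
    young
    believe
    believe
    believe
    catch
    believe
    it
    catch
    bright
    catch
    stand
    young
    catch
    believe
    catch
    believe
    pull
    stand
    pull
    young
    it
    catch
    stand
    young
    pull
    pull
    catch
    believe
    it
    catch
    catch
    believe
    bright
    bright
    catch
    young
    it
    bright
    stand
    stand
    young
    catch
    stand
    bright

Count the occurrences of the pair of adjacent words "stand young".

5

Scanning the 60 overlapping bigram windows for "stand young":
  position 10–11: stand young
  position 15–16: stand young
  position 28–29: stand young
  position 40–41: stand young
  position 57–58: stand young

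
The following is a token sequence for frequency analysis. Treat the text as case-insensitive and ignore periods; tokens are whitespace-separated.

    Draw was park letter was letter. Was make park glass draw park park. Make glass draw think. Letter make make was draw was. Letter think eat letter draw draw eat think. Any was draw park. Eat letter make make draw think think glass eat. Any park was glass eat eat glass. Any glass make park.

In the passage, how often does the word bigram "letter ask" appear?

Scanning the 54 overlapping bigram windows for "letter ask":
  (none found)

0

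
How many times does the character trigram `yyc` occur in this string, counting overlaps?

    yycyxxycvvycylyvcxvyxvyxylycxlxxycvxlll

1

Sliding a length-3 window over the 39 characters (37 positions):
  position 1–3: yyc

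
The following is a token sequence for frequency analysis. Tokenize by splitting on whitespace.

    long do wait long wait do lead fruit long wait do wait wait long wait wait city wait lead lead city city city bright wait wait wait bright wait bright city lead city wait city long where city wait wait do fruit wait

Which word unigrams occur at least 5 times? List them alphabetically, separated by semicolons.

city; long; wait

Unigram counts meeting the condition (at least 5 times):
  city: 8
  long: 5
  wait: 16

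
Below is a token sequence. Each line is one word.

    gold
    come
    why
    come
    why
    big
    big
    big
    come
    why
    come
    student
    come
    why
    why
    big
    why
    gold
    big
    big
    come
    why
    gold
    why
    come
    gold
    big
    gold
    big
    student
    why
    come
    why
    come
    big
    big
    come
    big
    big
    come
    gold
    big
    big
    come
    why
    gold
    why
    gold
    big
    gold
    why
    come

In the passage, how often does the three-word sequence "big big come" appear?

Scanning the 50 overlapping trigram windows for "big big come":
  position 7–9: big big come
  position 19–21: big big come
  position 35–37: big big come
  position 38–40: big big come
  position 42–44: big big come

5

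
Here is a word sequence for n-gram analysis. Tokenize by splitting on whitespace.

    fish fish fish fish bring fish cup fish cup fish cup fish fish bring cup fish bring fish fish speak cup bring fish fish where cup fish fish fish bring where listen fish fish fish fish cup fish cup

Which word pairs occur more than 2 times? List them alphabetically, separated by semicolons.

Bigram counts meeting the condition (more than 2 times):
  bring fish: 3
  cup fish: 6
  fish bring: 4
  fish cup: 5
  fish fish: 11

bring fish; cup fish; fish bring; fish cup; fish fish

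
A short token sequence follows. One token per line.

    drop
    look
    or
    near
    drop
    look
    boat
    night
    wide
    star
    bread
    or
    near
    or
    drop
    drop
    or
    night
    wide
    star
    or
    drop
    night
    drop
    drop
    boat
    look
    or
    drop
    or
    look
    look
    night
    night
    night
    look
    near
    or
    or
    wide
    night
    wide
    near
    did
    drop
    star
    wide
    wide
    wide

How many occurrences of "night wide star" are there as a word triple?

Scanning the 47 overlapping trigram windows for "night wide star":
  position 8–10: night wide star
  position 18–20: night wide star

2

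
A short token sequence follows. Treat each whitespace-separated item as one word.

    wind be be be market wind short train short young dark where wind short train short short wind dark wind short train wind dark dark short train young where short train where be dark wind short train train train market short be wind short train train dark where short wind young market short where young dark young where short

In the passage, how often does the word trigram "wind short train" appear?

5

Scanning the 57 overlapping trigram windows for "wind short train":
  position 6–8: wind short train
  position 13–15: wind short train
  position 20–22: wind short train
  position 35–37: wind short train
  position 43–45: wind short train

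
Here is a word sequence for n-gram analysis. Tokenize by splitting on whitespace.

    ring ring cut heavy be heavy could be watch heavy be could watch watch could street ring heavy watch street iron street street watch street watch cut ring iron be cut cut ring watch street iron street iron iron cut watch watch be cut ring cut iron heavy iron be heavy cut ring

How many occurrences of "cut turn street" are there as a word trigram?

0

Scanning the 51 overlapping trigram windows for "cut turn street":
  (none found)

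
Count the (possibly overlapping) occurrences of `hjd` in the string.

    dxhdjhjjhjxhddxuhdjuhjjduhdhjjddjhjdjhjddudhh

2

Sliding a length-3 window over the 45 characters (43 positions):
  position 34–36: hjd
  position 38–40: hjd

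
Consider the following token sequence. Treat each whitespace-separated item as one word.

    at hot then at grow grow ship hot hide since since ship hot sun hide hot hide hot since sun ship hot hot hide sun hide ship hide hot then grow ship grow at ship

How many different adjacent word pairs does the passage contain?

35 tokens → 34 bigram windows in total.
Repeated bigrams (each contributes count−1 duplicates):
  hide hot: 3
  hot hide: 3
  ship hot: 3
  grow ship: 2
  hot then: 2
  sun hide: 2
9 duplicate windows → 34 − 9 = 25 distinct.

25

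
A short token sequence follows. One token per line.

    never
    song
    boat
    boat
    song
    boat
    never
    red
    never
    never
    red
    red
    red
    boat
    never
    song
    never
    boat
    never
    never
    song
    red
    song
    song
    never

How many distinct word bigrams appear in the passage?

15

25 tokens → 24 bigram windows in total.
Repeated bigrams (each contributes count−1 duplicates):
  boat never: 3
  never song: 3
  never never: 2
  never red: 2
  red red: 2
  song boat: 2
  song never: 2
9 duplicate windows → 24 − 9 = 15 distinct.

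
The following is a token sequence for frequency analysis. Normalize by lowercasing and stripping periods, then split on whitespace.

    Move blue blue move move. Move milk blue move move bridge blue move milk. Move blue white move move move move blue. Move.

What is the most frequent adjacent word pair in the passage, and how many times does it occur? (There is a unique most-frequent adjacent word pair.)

Bigram frequencies (highest first):
  move move: 6
  blue move: 4
  move blue: 3
  move milk: 2
  blue blue: 1
  milk blue: 1
  … (5 more, each ≤ 1)

"move move", 6 times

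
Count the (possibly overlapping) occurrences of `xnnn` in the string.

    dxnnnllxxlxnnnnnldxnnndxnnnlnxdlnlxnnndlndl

Sliding a length-4 window over the 43 characters (40 positions):
  position 2–5: xnnn
  position 11–14: xnnn
  position 19–22: xnnn
  position 24–27: xnnn
  position 35–38: xnnn

5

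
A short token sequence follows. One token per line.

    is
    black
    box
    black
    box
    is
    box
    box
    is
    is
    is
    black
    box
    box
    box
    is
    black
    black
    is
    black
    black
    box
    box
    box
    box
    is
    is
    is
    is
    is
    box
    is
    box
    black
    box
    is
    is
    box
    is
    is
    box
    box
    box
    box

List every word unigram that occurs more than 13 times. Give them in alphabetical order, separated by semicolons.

box; is

Unigram counts meeting the condition (more than 13 times):
  box: 19
  is: 17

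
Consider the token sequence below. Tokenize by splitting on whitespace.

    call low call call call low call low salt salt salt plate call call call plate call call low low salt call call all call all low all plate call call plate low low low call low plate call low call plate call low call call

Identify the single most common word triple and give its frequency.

"call low call", 4 times

Trigram frequencies (highest first):
  call low call: 4
  plate call call: 3
  low call call: 2
  call call call: 2
  call call low: 2
  low call low: 2
  … (26 more, each ≤ 2)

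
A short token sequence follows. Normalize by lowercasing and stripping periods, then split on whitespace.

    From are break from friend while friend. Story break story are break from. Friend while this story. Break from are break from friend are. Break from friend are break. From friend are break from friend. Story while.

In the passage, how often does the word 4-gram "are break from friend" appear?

6

Scanning the 34 overlapping 4-gram windows for "are break from friend":
  position 2–5: are break from friend
  position 11–14: are break from friend
  position 20–23: are break from friend
  position 24–27: are break from friend
  position 28–31: are break from friend
  position 32–35: are break from friend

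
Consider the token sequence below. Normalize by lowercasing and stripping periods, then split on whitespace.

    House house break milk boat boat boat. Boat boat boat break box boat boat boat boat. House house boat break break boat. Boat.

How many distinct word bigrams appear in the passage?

12

23 tokens → 22 bigram windows in total.
Repeated bigrams (each contributes count−1 duplicates):
  boat boat: 9
  boat break: 2
  house house: 2
10 duplicate windows → 22 − 10 = 12 distinct.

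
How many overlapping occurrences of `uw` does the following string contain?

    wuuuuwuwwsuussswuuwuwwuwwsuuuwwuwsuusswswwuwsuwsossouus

Sliding a length-2 window over the 55 characters (54 positions):
  position 5–6: uw
  position 7–8: uw
  position 18–19: uw
  position 20–21: uw
  position 23–24: uw
  position 29–30: uw
  position 32–33: uw
  position 43–44: uw
  position 46–47: uw

9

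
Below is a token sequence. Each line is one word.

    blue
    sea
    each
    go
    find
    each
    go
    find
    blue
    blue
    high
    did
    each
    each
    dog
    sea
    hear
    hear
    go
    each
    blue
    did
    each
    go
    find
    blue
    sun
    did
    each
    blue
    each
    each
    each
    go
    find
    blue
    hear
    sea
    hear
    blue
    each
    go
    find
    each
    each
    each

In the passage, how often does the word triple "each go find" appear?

5

Scanning the 44 overlapping trigram windows for "each go find":
  position 3–5: each go find
  position 6–8: each go find
  position 23–25: each go find
  position 33–35: each go find
  position 41–43: each go find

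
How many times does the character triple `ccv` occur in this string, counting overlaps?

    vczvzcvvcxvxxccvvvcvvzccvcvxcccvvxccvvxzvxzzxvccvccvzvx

Sliding a length-3 window over the 55 characters (53 positions):
  position 14–16: ccv
  position 23–25: ccv
  position 30–32: ccv
  position 35–37: ccv
  position 47–49: ccv
  position 50–52: ccv

6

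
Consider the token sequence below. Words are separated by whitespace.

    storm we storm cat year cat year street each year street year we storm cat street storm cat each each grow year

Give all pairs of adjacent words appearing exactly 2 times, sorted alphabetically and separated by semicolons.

Bigram counts meeting the condition (exactly 2 times):
  cat year: 2
  we storm: 2
  year street: 2

cat year; we storm; year street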